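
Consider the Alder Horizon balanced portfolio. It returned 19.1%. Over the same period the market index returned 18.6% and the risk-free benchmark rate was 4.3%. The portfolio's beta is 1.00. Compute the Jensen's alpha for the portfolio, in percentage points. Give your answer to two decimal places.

0.50

CAPM expected return = Rf + β(Rm − Rf) = 4.3% + 1.00 × (18.6% − 4.3%) = 4.3 + 1.00 × 14.30 = 18.6000%
Jensen's α = Rp − E[R] = 19.1% − 18.6000% = 0.5000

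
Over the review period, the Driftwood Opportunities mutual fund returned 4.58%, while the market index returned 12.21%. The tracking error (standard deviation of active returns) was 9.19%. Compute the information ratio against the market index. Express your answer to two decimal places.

IR = (Rp − Rb) / TE = (4.58% − 12.21%) / 9.19% = -7.63% / 9.19% = -0.8303

-0.83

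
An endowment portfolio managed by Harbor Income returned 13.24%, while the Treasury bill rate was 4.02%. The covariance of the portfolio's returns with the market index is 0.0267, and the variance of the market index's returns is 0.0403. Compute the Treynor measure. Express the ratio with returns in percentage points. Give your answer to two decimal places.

β = Cov / Var = 0.0267 / 0.0403 = 0.6625
Treynor = (Rp − Rf) / β = (13.24% − 4.02%) / 0.6625 = 9.22 / 0.6625 = 13.9170

13.92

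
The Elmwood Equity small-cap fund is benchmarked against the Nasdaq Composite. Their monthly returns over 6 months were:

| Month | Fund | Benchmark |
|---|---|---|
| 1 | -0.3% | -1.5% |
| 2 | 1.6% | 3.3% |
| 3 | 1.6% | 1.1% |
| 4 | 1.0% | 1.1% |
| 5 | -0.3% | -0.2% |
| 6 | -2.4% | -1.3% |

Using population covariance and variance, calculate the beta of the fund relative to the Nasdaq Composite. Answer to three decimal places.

0.694

r̄p = 0.2000%,  r̄m = 0.4167%
Cov = Σ(rp − r̄p)(rm − r̄m) / 6 = 1.8783
Var(rm) = Σ(rm − r̄m)² / 6 = 2.7081
β = Cov / Var = 1.8783 / 2.7081 = 0.6936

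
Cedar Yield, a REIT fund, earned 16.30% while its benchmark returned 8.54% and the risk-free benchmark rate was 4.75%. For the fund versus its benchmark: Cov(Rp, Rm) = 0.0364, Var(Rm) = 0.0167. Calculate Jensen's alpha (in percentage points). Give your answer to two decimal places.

3.29

β = Cov / Var = 0.0364 / 0.0167 = 2.1796
E[R] = Rf + β(Rm − Rf) = 4.75% + 2.1796 × (8.54% − 4.75%) = 13.0107%
α = Rp − E[R] = 16.30% − 13.0107% = 3.2893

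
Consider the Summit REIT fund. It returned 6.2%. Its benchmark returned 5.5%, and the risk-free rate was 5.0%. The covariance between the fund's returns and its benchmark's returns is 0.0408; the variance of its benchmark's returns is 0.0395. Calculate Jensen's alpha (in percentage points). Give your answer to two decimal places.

0.68

β = Cov / Var = 0.0408 / 0.0395 = 1.0329
E[R] = Rf + β(Rm − Rf) = 5.0% + 1.0329 × (5.5% − 5.0%) = 5.5165%
α = Rp − E[R] = 6.2% − 5.5165% = 0.6835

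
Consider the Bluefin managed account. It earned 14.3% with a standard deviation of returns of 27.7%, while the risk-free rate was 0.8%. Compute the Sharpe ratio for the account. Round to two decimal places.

Sharpe = (Rp − Rf) / σp = (14.3% − 0.8%) / 27.7% = 13.50% / 27.7% = 0.4874

0.49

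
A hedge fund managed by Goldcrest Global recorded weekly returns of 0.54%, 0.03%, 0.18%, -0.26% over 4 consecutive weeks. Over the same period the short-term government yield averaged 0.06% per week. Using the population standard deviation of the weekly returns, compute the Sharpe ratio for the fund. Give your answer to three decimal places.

μ = (0.54 + 0.03 + 0.18 − 0.26) / 4 = 0.490 / 4 = 0.1225%
Σ(r − μ)² = 0.3325; population σ = √(0.3325/4) = 0.2883%
Sharpe = (μ − rf) / σ = (0.1225 − 0.06) / 0.2883 = 0.0625 / 0.2883 = 0.2168

0.217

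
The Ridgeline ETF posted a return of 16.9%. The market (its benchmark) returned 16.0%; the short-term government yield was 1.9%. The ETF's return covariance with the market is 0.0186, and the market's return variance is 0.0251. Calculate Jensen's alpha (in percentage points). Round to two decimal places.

β = Cov / Var = 0.0186 / 0.0251 = 0.7410
E[R] = Rf + β(Rm − Rf) = 1.9% + 0.7410 × (16.0% − 1.9%) = 12.3481%
α = Rp − E[R] = 16.9% − 12.3481% = 4.5519

4.55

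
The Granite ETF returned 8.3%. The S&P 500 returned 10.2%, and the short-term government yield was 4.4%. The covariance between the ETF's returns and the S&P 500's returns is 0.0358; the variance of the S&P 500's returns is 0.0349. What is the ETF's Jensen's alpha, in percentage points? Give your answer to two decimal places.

β = Cov / Var = 0.0358 / 0.0349 = 1.0258
E[R] = Rf + β(Rm − Rf) = 4.4% + 1.0258 × (10.2% − 4.4%) = 10.3496%
α = Rp − E[R] = 8.3% − 10.3496% = -2.0496

-2.05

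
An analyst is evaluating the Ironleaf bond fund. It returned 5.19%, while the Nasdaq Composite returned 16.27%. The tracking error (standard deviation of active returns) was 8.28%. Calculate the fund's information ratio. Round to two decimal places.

-1.34

IR = (Rp − Rb) / TE = (5.19% − 16.27%) / 8.28% = -11.08% / 8.28% = -1.3382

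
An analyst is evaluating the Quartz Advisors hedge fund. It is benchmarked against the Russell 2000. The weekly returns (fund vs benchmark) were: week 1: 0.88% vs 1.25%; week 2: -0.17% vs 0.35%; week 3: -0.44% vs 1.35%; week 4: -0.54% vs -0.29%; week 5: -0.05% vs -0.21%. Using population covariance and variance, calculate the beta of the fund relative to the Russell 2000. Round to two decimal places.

0.32

r̄p = -0.0640%,  r̄m = 0.4900%
Cov = Σ(rp − r̄p)(rm − r̄m) / 5 = 0.1541
Var(rm) = Σ(rm − r̄m)² / 5 = 0.4870
β = Cov / Var = 0.1541 / 0.4870 = 0.3164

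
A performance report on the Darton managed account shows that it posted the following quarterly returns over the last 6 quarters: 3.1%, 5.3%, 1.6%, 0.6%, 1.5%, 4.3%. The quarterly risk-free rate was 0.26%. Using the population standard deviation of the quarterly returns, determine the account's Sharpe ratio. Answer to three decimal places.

r̄ = (3.1 + 5.3 + 1.6 + 0.6 + 1.5 + 4.3) / 6 = 16.40 / 6 = 2.7333%
Population σ = √[Σ(r − r̄)² / 6] = √[16.5333 / 6] = √2.7556 = 1.6600%
Sharpe = (r̄ − rf) / σ = (2.7333 − 0.26) / 1.6600 = 2.4733 / 1.6600 = 1.4899

1.490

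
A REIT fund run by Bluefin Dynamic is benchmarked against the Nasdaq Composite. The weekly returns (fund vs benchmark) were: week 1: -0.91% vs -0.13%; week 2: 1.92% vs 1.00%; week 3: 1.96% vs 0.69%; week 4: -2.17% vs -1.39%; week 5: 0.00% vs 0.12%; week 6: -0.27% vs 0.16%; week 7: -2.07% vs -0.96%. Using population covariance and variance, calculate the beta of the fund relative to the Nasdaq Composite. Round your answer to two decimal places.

1.89

r̄p = -0.2200%,  r̄m = -0.0729%
Cov = Σ(rp − r̄p)(rm − r̄m) / 7 = 1.1770
Var(rm) = Σ(rm − r̄m)² / 7 = 0.6214
β = Cov / Var = 1.1770 / 0.6214 = 1.8941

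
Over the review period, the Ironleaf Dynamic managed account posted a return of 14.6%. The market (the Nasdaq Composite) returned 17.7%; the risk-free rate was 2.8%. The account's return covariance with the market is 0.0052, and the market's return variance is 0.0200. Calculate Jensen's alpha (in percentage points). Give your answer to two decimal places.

7.93

β = Cov / Var = 0.0052 / 0.0200 = 0.2600
E[R] = Rf + β(Rm − Rf) = 2.8% + 0.2600 × (17.7% − 2.8%) = 6.6740%
α = Rp − E[R] = 14.6% − 6.6740% = 7.9260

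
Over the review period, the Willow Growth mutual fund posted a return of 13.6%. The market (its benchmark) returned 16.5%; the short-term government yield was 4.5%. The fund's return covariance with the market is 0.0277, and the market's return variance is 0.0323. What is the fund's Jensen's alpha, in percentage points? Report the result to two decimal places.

-1.19

β = Cov / Var = 0.0277 / 0.0323 = 0.8576
E[R] = Rf + β(Rm − Rf) = 4.5% + 0.8576 × (16.5% − 4.5%) = 14.7912%
α = Rp − E[R] = 13.6% − 14.7912% = -1.1912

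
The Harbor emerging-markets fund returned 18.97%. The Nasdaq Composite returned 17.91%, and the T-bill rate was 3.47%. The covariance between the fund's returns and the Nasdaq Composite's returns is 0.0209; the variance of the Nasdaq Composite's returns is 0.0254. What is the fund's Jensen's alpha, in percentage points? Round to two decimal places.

β = Cov / Var = 0.0209 / 0.0254 = 0.8228
E[R] = Rf + β(Rm − Rf) = 3.47% + 0.8228 × (17.91% − 3.47%) = 15.3512%
α = Rp − E[R] = 18.97% − 15.3512% = 3.6188

3.62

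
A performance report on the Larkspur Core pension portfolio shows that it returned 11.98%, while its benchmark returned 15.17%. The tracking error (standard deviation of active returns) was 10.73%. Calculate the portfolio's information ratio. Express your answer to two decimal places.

IR = (Rp − Rb) / TE = (11.98% − 15.17%) / 10.73% = -3.19% / 10.73% = -0.2973

-0.30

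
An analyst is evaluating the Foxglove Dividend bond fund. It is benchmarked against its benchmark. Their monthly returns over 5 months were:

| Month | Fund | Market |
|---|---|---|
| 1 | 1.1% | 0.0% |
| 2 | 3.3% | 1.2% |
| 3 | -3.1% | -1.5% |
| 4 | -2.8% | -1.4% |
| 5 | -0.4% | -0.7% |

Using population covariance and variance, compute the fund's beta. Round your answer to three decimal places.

2.385

r̄p = -0.3800%,  r̄m = -0.4800%
Cov = Σ(rp − r̄p)(rm − r̄m) / 5 = 2.3796
Var(rm) = Σ(rm − r̄m)² / 5 = 0.9976
β = Cov / Var = 2.3796 / 0.9976 = 2.3853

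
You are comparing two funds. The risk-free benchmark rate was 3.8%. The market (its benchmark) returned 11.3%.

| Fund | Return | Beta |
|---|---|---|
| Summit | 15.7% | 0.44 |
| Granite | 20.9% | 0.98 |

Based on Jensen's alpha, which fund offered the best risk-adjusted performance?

Granite

Summit: α = 15.7% − [3.8% + 0.44 × (11.3% − 3.8%)] = 8.600
Granite: α = 20.9% − [3.8% + 0.98 × (11.3% − 3.8%)] = 9.750
Highest: Granite (9.750).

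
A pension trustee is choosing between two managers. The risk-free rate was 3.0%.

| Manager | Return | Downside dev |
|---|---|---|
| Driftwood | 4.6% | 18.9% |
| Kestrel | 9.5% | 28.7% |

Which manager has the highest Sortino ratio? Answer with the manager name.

Kestrel

Driftwood: Sortino ratio = (4.6% − 3.0%) / 18.9% = 0.085
Kestrel: Sortino ratio = (9.5% − 3.0%) / 28.7% = 0.226
Highest: Kestrel (0.226).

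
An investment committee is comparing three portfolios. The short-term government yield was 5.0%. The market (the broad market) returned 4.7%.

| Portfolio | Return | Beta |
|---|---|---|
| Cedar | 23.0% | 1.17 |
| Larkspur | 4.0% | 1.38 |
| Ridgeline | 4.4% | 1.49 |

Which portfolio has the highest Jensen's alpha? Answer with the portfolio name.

Cedar

Cedar: α = 23.0% − [5.0% + 1.17 × (4.7% − 5.0%)] = 18.351
Larkspur: α = 4.0% − [5.0% + 1.38 × (4.7% − 5.0%)] = -0.586
Ridgeline: α = 4.4% − [5.0% + 1.49 × (4.7% − 5.0%)] = -0.153
Highest: Cedar (18.351).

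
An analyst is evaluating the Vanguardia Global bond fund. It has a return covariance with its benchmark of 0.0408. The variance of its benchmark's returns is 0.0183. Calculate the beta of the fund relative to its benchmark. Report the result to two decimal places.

2.23

β = Cov(Rp, Rm) / Var(Rm) = 0.0408 / 0.0183 = 2.2295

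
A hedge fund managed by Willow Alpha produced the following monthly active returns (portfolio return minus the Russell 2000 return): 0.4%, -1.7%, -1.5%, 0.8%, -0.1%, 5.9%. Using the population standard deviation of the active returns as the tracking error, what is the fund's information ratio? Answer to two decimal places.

0.25

μ = (0.4 − 1.7 − 1.5 + 0.8 − 0.1 + 5.9) / 6 = 0.6333%
Population σ = √[Σ(r − μ)² / 6] = √[38.3533 / 6] = √6.3922 = 2.5283%
IR = μ / tracking error = 0.6333 / 2.5283 = 0.2505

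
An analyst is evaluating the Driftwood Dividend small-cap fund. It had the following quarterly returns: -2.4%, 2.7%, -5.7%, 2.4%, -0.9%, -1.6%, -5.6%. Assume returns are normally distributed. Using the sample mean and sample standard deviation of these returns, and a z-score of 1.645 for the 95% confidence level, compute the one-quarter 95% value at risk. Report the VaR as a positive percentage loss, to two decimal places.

7.14

μ = (-2.4 + 2.7 − 5.7 + 2.4 − 0.9 − 1.6 − 5.6) / 7 = -11.10 / 7 = -1.5857%
Σ(r − μ)² = 68.4286; sample σ = √(68.4286/6) = 3.3771%
VaR = −(μ − z·σ) = −(-1.5857 − 1.645 × 3.3771) = −(-7.1410) = 7.1410%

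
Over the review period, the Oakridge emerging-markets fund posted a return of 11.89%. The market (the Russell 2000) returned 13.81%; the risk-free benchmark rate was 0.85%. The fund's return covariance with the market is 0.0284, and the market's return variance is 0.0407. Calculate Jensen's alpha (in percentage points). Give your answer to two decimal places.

β = Cov / Var = 0.0284 / 0.0407 = 0.6978
E[R] = Rf + β(Rm − Rf) = 0.85% + 0.6978 × (13.81% − 0.85%) = 9.8935%
α = Rp − E[R] = 11.89% − 9.8935% = 1.9965

2.00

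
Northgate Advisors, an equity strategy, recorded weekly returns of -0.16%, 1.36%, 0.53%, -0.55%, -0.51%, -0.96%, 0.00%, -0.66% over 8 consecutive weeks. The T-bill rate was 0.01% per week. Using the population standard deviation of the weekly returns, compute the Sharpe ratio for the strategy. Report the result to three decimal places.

Mean return r̄ = -0.950 / 8 = -0.1188%
Σ(r − r̄)² = 3.9631; population σ = √(3.9631/8) = 0.7038%
Sharpe = (r̄ − rf) / σ = (-0.1188 − 0.01) / 0.7038 = -0.1288 / 0.7038 = -0.1830

-0.183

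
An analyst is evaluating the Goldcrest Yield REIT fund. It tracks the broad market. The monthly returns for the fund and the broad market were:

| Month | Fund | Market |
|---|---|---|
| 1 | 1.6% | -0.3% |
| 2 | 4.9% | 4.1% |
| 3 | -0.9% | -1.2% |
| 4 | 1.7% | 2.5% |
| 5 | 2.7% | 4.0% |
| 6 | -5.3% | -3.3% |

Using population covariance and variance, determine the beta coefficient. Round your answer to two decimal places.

1.06

r̄p = 0.7833%,  r̄m = 0.9667%
Cov = Σ(rp − r̄p)(rm − r̄m) / 6 = 8.1144
Var(rm) = Σ(rm − r̄m)² / 6 = 7.6456
β = Cov / Var = 8.1144 / 7.6456 = 1.0613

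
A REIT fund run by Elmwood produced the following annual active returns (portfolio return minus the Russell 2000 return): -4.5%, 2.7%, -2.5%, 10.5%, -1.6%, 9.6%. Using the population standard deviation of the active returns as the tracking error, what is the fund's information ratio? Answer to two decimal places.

0.40

Mean return r̄ = 14.20 / 6 = 2.3667%
Population std dev = √[205.1533 / 6] = 5.8474%
IR = r̄ / tracking error = 2.3667 / 5.8474 = 0.4047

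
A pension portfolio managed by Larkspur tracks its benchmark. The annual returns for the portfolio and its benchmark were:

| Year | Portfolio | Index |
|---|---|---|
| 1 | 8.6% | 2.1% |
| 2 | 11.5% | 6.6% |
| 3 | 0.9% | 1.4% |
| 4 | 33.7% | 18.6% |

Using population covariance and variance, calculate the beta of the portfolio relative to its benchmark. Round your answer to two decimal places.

1.73

r̄p = 13.6750%,  r̄m = 7.1750%
Cov = Σ(rp − r̄p)(rm − r̄m) / 4 = 82.3919
Var(rm) = Σ(rm − r̄m)² / 4 = 47.4919
β = Cov / Var = 82.3919 / 47.4919 = 1.7349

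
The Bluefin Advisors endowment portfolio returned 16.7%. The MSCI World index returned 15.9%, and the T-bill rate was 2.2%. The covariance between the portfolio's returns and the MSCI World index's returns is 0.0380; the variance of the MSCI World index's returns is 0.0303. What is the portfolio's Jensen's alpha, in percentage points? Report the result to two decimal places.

-2.68

β = Cov / Var = 0.0380 / 0.0303 = 1.2541
E[R] = Rf + β(Rm − Rf) = 2.2% + 1.2541 × (15.9% − 2.2%) = 19.3812%
α = Rp − E[R] = 16.7% − 19.3812% = -2.6812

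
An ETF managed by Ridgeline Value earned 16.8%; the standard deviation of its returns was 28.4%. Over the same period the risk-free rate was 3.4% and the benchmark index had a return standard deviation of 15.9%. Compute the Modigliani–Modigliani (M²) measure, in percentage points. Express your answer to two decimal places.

Sharpe = (Rp − Rf) / σp = (16.8% − 3.4%) / 28.4% = 0.4718
M² = Rf + Sharpe × σm = 3.4% + 0.4718 × 15.9% = 10.9016%

10.90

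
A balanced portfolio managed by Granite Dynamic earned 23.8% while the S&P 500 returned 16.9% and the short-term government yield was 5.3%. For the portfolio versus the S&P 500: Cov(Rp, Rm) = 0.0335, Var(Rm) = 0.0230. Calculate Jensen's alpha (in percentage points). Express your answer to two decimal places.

1.60

β = Cov / Var = 0.0335 / 0.0230 = 1.4565
E[R] = Rf + β(Rm − Rf) = 5.3% + 1.4565 × (16.9% − 5.3%) = 22.1954%
α = Rp − E[R] = 23.8% − 22.1954% = 1.6046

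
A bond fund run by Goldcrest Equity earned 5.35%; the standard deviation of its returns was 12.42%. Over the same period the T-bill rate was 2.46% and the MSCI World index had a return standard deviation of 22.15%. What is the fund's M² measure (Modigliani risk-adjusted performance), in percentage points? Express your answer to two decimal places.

Sharpe = (Rp − Rf) / σp = (5.35% − 2.46%) / 12.42% = 0.2327
M² = Rf + Sharpe × σm = 2.46% + 0.2327 × 22.15% = 7.6143%

7.61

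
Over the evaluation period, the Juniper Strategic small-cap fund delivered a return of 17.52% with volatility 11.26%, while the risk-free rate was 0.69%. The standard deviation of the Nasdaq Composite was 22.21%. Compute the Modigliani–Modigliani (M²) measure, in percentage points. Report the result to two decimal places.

Sharpe = (Rp − Rf) / σp = (17.52% − 0.69%) / 11.26% = 1.4947
M² = Rf + Sharpe × σm = 0.69% + 1.4947 × 22.21% = 33.8873%

33.89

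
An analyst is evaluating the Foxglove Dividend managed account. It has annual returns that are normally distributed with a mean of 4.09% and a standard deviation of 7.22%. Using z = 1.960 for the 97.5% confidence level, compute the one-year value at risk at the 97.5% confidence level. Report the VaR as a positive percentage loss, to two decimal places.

VaR (as % loss) = −(μ − z·σ) = −(4.09% − 1.960 × 7.22%) = −(-10.0612%) = 10.0612%

10.06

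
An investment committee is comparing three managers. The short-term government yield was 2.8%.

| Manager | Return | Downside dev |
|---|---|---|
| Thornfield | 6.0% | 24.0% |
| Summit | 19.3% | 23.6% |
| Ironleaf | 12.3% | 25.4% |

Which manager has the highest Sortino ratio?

Thornfield: Sortino ratio = (6.0% − 2.8%) / 24.0% = 0.133
Summit: Sortino ratio = (19.3% − 2.8%) / 23.6% = 0.699
Ironleaf: Sortino ratio = (12.3% − 2.8%) / 25.4% = 0.374
Highest: Summit (0.699).

Summit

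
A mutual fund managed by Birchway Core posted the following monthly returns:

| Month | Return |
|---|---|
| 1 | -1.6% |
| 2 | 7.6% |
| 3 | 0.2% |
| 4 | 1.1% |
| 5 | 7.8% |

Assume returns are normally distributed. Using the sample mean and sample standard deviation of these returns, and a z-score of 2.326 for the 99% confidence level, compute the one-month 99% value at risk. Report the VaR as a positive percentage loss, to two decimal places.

7.17

Mean return r̄ = 15.10 / 5 = 3.0200%
Sample σ = √[Σ(r − r̄)² / 4] = √[76.8080 / 4] = √19.2020 = 4.3820%
VaR = −(r̄ − z·σ) = −(3.0200 − 2.326 × 4.3820) = −(-7.1725) = 7.1725%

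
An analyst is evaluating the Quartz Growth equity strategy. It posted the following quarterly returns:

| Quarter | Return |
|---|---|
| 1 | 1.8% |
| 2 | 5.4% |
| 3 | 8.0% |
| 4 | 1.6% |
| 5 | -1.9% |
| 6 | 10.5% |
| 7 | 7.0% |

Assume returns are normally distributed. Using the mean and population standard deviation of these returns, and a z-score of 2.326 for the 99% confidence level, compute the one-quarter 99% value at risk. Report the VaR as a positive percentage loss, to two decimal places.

r̄ = (1.8 + 5.4 + 8 + 1.6 − 1.9 + 10.5 + 7) / 7 = 32.40 / 7 = 4.6286%
Population std dev = √[111.8543 / 7] = 3.9974%
VaR = −(r̄ − z·σ) = −(4.6286 − 2.326 × 3.9974) = −(-4.6694) = 4.6694%

4.67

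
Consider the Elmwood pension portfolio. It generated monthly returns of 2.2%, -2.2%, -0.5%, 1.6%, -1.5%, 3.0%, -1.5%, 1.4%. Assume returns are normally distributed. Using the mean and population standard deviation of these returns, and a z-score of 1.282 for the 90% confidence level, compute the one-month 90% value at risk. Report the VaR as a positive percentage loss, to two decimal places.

2.05

Mean return μ = 2.50 / 8 = 0.3125%
Σ(r − μ)² = (2.2 − 0.3125)² + (-2.2 − 0.3125)² + (-0.5 − 0.3125)² + … = 27.1688
σ = √[27.1688 / 8] = 1.8429%
VaR = −(μ − z·σ) = −(0.3125 − 1.282 × 1.8429) = −(-2.0501) = 2.0501%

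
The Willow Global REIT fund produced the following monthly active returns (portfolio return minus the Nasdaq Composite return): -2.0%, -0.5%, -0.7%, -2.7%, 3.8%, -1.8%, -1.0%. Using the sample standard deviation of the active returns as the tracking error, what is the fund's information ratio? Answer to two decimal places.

Mean return μ = -4.90 / 7 = -0.7000%
Sample σ = √[Σ(r − μ)² / 6] = √[27.2800 / 6] = √4.5467 = 2.1323%
IR = μ / tracking error = -0.7000 / 2.1323 = -0.3283

-0.33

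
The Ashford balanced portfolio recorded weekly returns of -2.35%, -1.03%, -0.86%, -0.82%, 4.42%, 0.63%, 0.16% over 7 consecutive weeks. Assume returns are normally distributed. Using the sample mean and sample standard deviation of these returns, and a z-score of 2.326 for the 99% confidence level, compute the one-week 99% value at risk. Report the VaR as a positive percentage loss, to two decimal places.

5.00

μ = (-2.35 − 1.03 − 0.86 − 0.82 + 4.42 + 0.63 + 0.16) / 7 = 0.0214%
Sample σ = √[Σ(r − μ)² / 6] = √[27.9511 / 6] = √4.6585 = 2.1584%
VaR = −(μ − z·σ) = −(0.0214 − 2.326 × 2.1584) = −(-4.9990) = 4.9990%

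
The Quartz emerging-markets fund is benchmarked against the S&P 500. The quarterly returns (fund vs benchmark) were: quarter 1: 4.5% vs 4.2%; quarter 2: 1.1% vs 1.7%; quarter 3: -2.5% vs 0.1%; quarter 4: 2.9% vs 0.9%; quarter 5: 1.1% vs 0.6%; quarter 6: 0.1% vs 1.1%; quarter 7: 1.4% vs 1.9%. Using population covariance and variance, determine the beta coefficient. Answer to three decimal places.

1.267

r̄p = 1.2286%,  r̄m = 1.5000%
Cov = Σ(rp − r̄p)(rm − r̄m) / 7 = 1.9514
Var(rm) = Σ(rm − r̄m)² / 7 = 1.5400
β = Cov / Var = 1.9514 / 1.5400 = 1.2671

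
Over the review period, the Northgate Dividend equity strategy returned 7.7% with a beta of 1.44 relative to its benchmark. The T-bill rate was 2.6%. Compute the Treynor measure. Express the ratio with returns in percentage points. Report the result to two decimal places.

3.54

Treynor = (Rp − Rf) / β = (7.7% − 2.6%) / 1.44 = 5.10 / 1.44 = 3.5417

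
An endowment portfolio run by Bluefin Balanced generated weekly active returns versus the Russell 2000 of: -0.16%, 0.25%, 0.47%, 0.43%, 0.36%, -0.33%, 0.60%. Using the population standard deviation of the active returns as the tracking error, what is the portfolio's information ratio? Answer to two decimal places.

0.72

Mean return r̄ = 1.620 / 7 = 0.2314%
Population std dev = √[0.7175 / 7] = 0.3202%
IR = r̄ / tracking error = 0.2314 / 0.3202 = 0.7227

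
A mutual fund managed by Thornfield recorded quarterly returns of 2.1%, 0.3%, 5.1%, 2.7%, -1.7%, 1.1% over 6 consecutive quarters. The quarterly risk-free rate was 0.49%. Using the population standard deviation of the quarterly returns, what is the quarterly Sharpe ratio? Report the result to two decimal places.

0.53

r̄ = (2.1 + 0.3 + 5.1 + 2.7 − 1.7 + 1.1) / 6 = 9.60 / 6 = 1.6000%
Population σ = √[Σ(r − r̄)² / 6] = √[26.5400 / 6] = √4.4233 = 2.1032%
Sharpe = (r̄ − rf) / σ = (1.6000 − 0.49) / 2.1032 = 1.1100 / 2.1032 = 0.5278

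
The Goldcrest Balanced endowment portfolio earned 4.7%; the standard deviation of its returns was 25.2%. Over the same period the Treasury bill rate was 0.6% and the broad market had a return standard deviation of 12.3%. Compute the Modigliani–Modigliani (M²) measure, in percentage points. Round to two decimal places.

Sharpe = (Rp − Rf) / σp = (4.7% − 0.6%) / 25.2% = 0.1627
M² = Rf + Sharpe × σm = 0.6% + 0.1627 × 12.3% = 2.6012%

2.60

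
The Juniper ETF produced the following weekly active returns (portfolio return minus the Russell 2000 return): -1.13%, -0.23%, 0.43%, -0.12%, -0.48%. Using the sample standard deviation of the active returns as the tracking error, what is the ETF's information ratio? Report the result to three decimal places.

-0.539

Mean return r̄ = -1.530 / 5 = -0.3060%
Σ(r − r̄)² = (-1.13 − (-0.3060))² + (-0.23 − (-0.3060))² + (0.43 − (-0.3060))² + … = 1.2913
σ = √[1.2913 / 4] = 0.5682%
IR = r̄ / tracking error = -0.3060 / 0.5682 = -0.5385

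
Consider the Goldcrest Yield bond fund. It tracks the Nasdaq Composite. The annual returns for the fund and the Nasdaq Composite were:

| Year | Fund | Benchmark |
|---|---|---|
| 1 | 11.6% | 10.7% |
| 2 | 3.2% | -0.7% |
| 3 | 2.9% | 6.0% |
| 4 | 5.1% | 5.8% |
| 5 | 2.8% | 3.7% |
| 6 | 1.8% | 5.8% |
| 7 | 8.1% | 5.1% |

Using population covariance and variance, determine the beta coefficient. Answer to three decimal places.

0.675

r̄p = 5.0714%,  r̄m = 5.2000%
Cov = Σ(rp − r̄p)(rm − r̄m) / 7 = 6.6243
Var(rm) = Σ(rm − r̄m)² / 7 = 9.8114
β = Cov / Var = 6.6243 / 9.8114 = 0.6752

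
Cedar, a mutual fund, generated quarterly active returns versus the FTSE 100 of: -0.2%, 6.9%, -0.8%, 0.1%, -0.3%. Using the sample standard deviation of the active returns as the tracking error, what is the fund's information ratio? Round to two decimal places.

r̄ = (-0.2 + 6.9 − 0.8 + 0.1 − 0.3) / 5 = 1.1400%
Σ(r − r̄)² = 41.8920; sample σ = √(41.8920/4) = 3.2362%
IR = r̄ / tracking error = 1.1400 / 3.2362 = 0.3523

0.35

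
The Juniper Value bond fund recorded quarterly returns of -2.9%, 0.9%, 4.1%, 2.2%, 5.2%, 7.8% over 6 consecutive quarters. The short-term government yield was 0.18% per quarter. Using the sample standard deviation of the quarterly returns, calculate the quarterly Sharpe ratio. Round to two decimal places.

0.73

Mean return μ = 17.30 / 6 = 2.8833%
Sample σ = √[Σ(r − μ)² / 5] = √[68.8683 / 5] = √13.7737 = 3.7113%
Sharpe = (μ − rf) / σ = (2.8833 − 0.18) / 3.7113 = 2.7033 / 3.7113 = 0.7284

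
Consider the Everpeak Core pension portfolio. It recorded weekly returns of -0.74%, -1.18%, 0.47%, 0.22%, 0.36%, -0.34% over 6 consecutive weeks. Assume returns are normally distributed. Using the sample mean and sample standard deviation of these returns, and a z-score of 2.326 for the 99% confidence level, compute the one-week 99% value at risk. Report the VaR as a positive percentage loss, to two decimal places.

1.75

μ = (-0.74 − 1.18 + 0.47 + 0.22 + 0.36 − 0.34) / 6 = -1.210 / 6 = -0.2017%
Sample σ = √[Σ(r − μ)² / 5] = √[2.2105 / 5] = √0.4421 = 0.6649%
VaR = −(μ − z·σ) = −(-0.2017 − 2.326 × 0.6649) = −(-1.7483) = 1.7483%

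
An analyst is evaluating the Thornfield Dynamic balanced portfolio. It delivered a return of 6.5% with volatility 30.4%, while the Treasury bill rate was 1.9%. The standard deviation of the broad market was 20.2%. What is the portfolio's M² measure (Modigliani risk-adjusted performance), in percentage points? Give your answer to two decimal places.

4.96

Sharpe = (Rp − Rf) / σp = (6.5% − 1.9%) / 30.4% = 0.1513
M² = Rf + Sharpe × σm = 1.9% + 0.1513 × 20.2% = 4.9563%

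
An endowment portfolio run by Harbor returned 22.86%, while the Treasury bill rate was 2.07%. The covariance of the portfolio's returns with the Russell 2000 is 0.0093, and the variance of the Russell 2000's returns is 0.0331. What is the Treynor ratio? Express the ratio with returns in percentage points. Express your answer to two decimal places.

73.99

β = Cov / Var = 0.0093 / 0.0331 = 0.2810
Treynor = (Rp − Rf) / β = (22.86% − 2.07%) / 0.2810 = 20.79 / 0.2810 = 73.9858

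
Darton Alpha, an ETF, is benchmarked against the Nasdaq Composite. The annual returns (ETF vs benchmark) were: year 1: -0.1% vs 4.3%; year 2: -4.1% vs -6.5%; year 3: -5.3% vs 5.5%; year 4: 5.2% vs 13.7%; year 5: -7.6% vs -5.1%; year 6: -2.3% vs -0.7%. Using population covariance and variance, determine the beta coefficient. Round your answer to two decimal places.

0.48

r̄p = -2.3667%,  r̄m = 1.8667%
Cov = Σ(rp − r̄p)(rm − r̄m) / 6 = 22.5311
Var(rm) = Σ(rm − r̄m)² / 6 = 47.3789
β = Cov / Var = 22.5311 / 47.3789 = 0.4756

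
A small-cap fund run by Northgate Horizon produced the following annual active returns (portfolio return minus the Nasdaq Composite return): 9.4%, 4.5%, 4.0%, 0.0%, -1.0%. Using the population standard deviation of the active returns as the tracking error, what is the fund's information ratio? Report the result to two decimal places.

0.91

Mean return μ = 16.90 / 5 = 3.3800%
Σ(r − μ)² = (9.4 − 3.3800)² + (4.5 − 3.3800)² + … = 68.4880
population σ = √(68.4880 / 5) = √13.6976 = 3.7010%
IR = μ / tracking error = 3.3800 / 3.7010 = 0.9133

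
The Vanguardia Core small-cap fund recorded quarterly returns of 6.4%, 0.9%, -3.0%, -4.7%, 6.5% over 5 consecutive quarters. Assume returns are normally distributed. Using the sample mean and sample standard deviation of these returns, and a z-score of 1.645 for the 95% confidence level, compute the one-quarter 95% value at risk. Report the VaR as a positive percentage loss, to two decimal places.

7.31

Mean return r̄ = 6.10 / 5 = 1.2200%
Σ(r − r̄)² = (6.4 − 1.2200)² + (0.9 − 1.2200)² + … = 107.6680
sample σ = √(107.6680 / 4) = √26.9170 = 5.1882%
VaR = −(r̄ − z·σ) = −(1.2200 − 1.645 × 5.1882) = −(-7.3146) = 7.3146%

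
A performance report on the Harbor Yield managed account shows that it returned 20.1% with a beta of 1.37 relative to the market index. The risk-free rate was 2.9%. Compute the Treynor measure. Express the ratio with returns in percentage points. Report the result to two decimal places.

Treynor = (Rp − Rf) / β = (20.1% − 2.9%) / 1.37 = 17.20 / 1.37 = 12.5547

12.55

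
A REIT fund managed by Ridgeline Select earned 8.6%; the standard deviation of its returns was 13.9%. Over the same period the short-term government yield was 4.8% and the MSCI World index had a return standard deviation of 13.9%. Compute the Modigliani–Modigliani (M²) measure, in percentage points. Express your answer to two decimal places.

8.60

Sharpe = (Rp − Rf) / σp = (8.6% − 4.8%) / 13.9% = 0.2734
M² = Rf + Sharpe × σm = 4.8% + 0.2734 × 13.9% = 8.6003%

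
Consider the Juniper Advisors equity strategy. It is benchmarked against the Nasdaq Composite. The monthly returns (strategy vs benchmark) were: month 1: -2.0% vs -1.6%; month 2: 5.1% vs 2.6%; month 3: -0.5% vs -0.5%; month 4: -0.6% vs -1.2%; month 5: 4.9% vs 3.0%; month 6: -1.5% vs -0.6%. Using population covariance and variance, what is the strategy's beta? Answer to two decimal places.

r̄p = 0.9000%,  r̄m = 0.2833%
Cov = Σ(rp − r̄p)(rm − r̄m) / 6 = 5.2500
Var(rm) = Σ(rm − r̄m)² / 6 = 3.3147
β = Cov / Var = 5.2500 / 3.3147 = 1.5839

1.58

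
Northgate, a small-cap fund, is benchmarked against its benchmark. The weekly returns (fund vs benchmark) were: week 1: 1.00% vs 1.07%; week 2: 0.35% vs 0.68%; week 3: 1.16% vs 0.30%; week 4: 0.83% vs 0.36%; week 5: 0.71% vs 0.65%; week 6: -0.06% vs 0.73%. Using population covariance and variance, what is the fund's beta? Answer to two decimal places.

r̄p = 0.6650%,  r̄m = 0.6317%
Cov = Σ(rp − r̄p)(rm − r̄m) / 6 = -0.0246
Var(rm) = Σ(rm − r̄m)² / 6 = 0.0647
β = Cov / Var = -0.0246 / 0.0647 = -0.3802

-0.38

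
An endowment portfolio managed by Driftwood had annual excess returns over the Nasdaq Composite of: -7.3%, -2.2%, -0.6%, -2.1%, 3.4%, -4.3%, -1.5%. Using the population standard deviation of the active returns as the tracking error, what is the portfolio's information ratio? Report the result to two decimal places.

Mean return r̄ = -14.60 / 7 = -2.0857%
Population std dev = √[64.7486 / 7] = 3.0413%
IR = r̄ / tracking error = -2.0857 / 3.0413 = -0.6858

-0.69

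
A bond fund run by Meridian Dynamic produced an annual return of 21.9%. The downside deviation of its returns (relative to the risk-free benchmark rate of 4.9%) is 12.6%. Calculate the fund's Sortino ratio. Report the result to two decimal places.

Sortino = (Rp − Rf) / σd = (21.9% − 4.9%) / 12.6% = 17.00% / 12.6% = 1.3492

1.35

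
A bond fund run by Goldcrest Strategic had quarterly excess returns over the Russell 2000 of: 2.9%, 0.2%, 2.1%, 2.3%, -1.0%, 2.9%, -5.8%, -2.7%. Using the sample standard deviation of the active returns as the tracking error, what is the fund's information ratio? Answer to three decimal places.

0.036

r̄ = (2.9 + 0.2 + 2.1 + 2.3 − 1 + 2.9 − 5.8 − 2.7) / 8 = 0.90 / 8 = 0.1125%
Sample σ = √[Σ(r − r̄)² / 7] = √[68.3888 / 7] = √9.7698 = 3.1257%
IR = r̄ / tracking error = 0.1125 / 3.1257 = 0.0360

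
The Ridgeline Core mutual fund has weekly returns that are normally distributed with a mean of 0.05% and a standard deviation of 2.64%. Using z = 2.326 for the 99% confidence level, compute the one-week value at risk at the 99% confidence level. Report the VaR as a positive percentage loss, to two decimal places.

6.09

VaR (as % loss) = −(μ − z·σ) = −(0.05% − 2.326 × 2.64%) = −(-6.09064%) = 6.09064%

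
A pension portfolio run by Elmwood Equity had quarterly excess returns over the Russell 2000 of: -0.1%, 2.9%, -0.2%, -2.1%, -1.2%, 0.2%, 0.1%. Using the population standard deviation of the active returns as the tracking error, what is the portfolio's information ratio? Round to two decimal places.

Mean return μ = -0.40 / 7 = -0.0571%
Σ(r − μ)² = (-0.1 − (-0.0571))² + (2.9 − (-0.0571))² + … = 14.3371
σ = √[14.3371 / 7] = 1.4311%
IR = μ / tracking error = -0.0571 / 1.4311 = -0.0399

-0.04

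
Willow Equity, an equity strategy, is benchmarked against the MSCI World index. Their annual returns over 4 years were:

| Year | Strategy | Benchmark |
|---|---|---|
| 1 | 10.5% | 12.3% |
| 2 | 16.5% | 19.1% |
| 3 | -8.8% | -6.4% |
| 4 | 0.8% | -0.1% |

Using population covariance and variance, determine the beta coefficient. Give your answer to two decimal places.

0.95

r̄p = 4.7500%,  r̄m = 6.2250%
Cov = Σ(rp − r̄p)(rm − r̄m) / 4 = 95.5663
Var(rm) = Σ(rm − r̄m)² / 4 = 100.5169
β = Cov / Var = 95.5663 / 100.5169 = 0.9507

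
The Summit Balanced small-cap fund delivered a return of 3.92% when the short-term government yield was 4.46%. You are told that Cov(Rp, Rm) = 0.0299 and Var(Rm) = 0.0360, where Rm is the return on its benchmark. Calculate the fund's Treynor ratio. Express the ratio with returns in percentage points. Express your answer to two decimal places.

β = Cov / Var = 0.0299 / 0.0360 = 0.8306
Treynor = (Rp − Rf) / β = (3.92% − 4.46%) / 0.8306 = -0.54 / 0.8306 = -0.6501

-0.65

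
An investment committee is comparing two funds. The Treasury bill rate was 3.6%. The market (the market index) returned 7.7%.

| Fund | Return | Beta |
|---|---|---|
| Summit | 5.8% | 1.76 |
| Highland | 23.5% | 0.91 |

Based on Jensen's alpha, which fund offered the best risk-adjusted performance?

Highland

Summit: α = 5.8% − [3.6% + 1.76 × (7.7% − 3.6%)] = -5.016
Highland: α = 23.5% − [3.6% + 0.91 × (7.7% − 3.6%)] = 16.169
Highest: Highland (16.169).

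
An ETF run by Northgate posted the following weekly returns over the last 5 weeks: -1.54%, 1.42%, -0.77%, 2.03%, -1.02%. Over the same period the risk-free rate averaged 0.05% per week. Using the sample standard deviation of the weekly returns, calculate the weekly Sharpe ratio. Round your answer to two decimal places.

-0.02

r̄ = (-1.54 + 1.42 − 0.77 + 2.03 − 1.02) / 5 = 0.0240%
Σ(r − r̄)² = (-1.54 − 0.0240)² + (1.42 − 0.0240)² + … = 10.1393
σ = √[10.1393 / 4] = 1.5921%
Sharpe = (r̄ − rf) / σ = (0.0240 − 0.05) / 1.5921 = -0.0260 / 1.5921 = -0.0163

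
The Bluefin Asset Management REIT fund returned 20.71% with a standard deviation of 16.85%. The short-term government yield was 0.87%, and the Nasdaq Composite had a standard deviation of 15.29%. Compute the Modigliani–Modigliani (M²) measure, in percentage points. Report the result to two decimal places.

18.87

Sharpe = (Rp − Rf) / σp = (20.71% − 0.87%) / 16.85% = 1.1774
M² = Rf + Sharpe × σm = 0.87% + 1.1774 × 15.29% = 18.8724%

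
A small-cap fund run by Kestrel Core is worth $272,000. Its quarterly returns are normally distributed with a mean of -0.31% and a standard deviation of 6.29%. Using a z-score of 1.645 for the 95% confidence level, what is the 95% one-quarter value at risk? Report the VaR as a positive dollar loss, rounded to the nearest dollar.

Return at the 95% tail: μ − z·σ = -0.31% − 1.645 × 6.29% = -0.31 − 10.34705 = -10.65705%
VaR = −(-10.65705%) × $272,000 = 10.65705% × $272,000 = $28,987

$28,987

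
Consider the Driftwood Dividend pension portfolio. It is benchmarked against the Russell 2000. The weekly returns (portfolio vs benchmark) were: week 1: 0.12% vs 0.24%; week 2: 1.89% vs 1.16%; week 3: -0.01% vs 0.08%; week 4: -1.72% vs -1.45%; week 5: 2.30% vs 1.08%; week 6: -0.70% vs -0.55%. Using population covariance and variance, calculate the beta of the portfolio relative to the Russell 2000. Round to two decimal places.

1.50

r̄p = 0.3133%,  r̄m = 0.0933%
Cov = Σ(rp − r̄p)(rm − r̄m) / 6 = 1.2347
Var(rm) = Σ(rm − r̄m)² / 6 = 0.8215
β = Cov / Var = 1.2347 / 0.8215 = 1.5030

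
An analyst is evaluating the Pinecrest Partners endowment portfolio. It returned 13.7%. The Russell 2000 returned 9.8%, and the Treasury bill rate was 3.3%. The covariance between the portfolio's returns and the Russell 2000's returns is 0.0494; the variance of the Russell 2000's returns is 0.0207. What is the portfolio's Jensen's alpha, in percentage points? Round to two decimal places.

β = Cov / Var = 0.0494 / 0.0207 = 2.3865
E[R] = Rf + β(Rm − Rf) = 3.3% + 2.3865 × (9.8% − 3.3%) = 18.8123%
α = Rp − E[R] = 13.7% − 18.8123% = -5.1123

-5.11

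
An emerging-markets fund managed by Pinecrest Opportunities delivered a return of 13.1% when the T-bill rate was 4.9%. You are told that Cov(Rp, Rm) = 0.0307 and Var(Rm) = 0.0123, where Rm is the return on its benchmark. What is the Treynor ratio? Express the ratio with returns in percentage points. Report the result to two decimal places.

3.29

β = Cov / Var = 0.0307 / 0.0123 = 2.4959
Treynor = (Rp − Rf) / β = (13.1% − 4.9%) / 2.4959 = 8.20 / 2.4959 = 3.2854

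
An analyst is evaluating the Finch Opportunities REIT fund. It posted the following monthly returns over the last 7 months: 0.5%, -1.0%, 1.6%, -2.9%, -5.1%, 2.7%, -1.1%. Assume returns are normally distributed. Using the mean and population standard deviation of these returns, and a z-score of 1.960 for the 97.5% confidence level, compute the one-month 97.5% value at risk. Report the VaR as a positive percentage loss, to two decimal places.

5.60

Mean return r̄ = -5.30 / 7 = -0.7571%
Σ(r − r̄)² = (0.5 − (-0.7571))² + (-1 − (-0.7571))² + (1.6 − (-0.7571))² + … = 42.7171
σ = √[42.7171 / 7] = 2.4703%
VaR = −(r̄ − z·σ) = −(-0.7571 − 1.960 × 2.4703) = −(-5.5989) = 5.5989%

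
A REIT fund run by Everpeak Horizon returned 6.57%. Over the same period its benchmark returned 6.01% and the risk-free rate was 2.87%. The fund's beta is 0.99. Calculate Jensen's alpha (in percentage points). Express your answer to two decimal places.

CAPM expected return = Rf + β(Rm − Rf) = 2.87% + 0.99 × (6.01% − 2.87%) = 2.87 + 0.99 × 3.14 = 5.9786%
Jensen's α = Rp − E[R] = 6.57% − 5.9786% = 0.5914

0.59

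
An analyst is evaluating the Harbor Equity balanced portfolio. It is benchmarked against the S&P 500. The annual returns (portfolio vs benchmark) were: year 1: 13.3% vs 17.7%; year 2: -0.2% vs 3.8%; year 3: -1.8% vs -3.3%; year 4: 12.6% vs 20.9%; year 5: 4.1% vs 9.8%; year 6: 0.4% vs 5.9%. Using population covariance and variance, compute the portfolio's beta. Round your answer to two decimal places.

r̄p = 4.7333%,  r̄m = 9.1333%
Cov = Σ(rp − r̄p)(rm − r̄m) / 6 = 47.8472
Var(rm) = Σ(rm − r̄m)² / 6 = 67.6289
β = Cov / Var = 47.8472 / 67.6289 = 0.7075

0.71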